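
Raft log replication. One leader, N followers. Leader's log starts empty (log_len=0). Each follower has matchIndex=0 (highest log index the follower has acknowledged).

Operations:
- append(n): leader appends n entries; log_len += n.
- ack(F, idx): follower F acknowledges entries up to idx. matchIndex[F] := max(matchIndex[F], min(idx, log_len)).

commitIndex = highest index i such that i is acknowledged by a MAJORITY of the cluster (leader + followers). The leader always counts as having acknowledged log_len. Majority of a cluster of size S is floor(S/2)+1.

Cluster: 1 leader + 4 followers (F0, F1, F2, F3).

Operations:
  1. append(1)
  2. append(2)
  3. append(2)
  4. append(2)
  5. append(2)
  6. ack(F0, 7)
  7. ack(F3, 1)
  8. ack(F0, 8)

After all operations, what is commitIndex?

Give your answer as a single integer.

Op 1: append 1 -> log_len=1
Op 2: append 2 -> log_len=3
Op 3: append 2 -> log_len=5
Op 4: append 2 -> log_len=7
Op 5: append 2 -> log_len=9
Op 6: F0 acks idx 7 -> match: F0=7 F1=0 F2=0 F3=0; commitIndex=0
Op 7: F3 acks idx 1 -> match: F0=7 F1=0 F2=0 F3=1; commitIndex=1
Op 8: F0 acks idx 8 -> match: F0=8 F1=0 F2=0 F3=1; commitIndex=1

Answer: 1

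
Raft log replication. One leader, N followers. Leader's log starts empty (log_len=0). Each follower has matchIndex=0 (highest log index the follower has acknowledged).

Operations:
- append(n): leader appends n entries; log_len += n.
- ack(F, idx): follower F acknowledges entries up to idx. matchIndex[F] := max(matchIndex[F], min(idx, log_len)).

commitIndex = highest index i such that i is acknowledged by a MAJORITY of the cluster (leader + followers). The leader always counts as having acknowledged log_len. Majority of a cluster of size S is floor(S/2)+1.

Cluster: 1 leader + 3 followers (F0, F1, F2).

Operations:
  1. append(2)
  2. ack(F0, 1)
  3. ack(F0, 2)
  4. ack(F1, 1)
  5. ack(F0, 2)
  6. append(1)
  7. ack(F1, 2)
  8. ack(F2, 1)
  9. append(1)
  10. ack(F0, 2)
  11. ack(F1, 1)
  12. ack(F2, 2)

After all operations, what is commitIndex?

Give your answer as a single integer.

Answer: 2

Derivation:
Op 1: append 2 -> log_len=2
Op 2: F0 acks idx 1 -> match: F0=1 F1=0 F2=0; commitIndex=0
Op 3: F0 acks idx 2 -> match: F0=2 F1=0 F2=0; commitIndex=0
Op 4: F1 acks idx 1 -> match: F0=2 F1=1 F2=0; commitIndex=1
Op 5: F0 acks idx 2 -> match: F0=2 F1=1 F2=0; commitIndex=1
Op 6: append 1 -> log_len=3
Op 7: F1 acks idx 2 -> match: F0=2 F1=2 F2=0; commitIndex=2
Op 8: F2 acks idx 1 -> match: F0=2 F1=2 F2=1; commitIndex=2
Op 9: append 1 -> log_len=4
Op 10: F0 acks idx 2 -> match: F0=2 F1=2 F2=1; commitIndex=2
Op 11: F1 acks idx 1 -> match: F0=2 F1=2 F2=1; commitIndex=2
Op 12: F2 acks idx 2 -> match: F0=2 F1=2 F2=2; commitIndex=2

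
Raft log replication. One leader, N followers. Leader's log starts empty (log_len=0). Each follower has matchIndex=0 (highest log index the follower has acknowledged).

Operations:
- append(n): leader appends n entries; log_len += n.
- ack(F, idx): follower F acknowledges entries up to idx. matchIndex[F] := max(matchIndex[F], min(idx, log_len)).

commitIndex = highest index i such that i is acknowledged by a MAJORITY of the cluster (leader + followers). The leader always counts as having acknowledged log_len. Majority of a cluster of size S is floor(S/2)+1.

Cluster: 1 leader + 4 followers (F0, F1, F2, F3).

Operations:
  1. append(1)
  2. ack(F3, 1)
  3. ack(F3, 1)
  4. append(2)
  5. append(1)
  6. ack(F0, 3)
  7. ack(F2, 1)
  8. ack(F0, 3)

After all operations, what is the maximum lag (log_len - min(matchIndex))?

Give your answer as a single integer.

Answer: 4

Derivation:
Op 1: append 1 -> log_len=1
Op 2: F3 acks idx 1 -> match: F0=0 F1=0 F2=0 F3=1; commitIndex=0
Op 3: F3 acks idx 1 -> match: F0=0 F1=0 F2=0 F3=1; commitIndex=0
Op 4: append 2 -> log_len=3
Op 5: append 1 -> log_len=4
Op 6: F0 acks idx 3 -> match: F0=3 F1=0 F2=0 F3=1; commitIndex=1
Op 7: F2 acks idx 1 -> match: F0=3 F1=0 F2=1 F3=1; commitIndex=1
Op 8: F0 acks idx 3 -> match: F0=3 F1=0 F2=1 F3=1; commitIndex=1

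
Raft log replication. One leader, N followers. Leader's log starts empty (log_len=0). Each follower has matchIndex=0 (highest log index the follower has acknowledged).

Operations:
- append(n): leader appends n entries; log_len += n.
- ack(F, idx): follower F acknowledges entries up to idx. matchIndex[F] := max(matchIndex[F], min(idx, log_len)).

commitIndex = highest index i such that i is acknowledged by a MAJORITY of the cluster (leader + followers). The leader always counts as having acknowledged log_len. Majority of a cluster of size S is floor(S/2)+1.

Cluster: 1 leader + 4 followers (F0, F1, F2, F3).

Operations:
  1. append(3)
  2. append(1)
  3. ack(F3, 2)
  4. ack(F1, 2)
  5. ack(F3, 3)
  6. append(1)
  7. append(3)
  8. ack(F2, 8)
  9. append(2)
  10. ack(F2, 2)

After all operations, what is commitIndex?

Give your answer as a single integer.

Answer: 3

Derivation:
Op 1: append 3 -> log_len=3
Op 2: append 1 -> log_len=4
Op 3: F3 acks idx 2 -> match: F0=0 F1=0 F2=0 F3=2; commitIndex=0
Op 4: F1 acks idx 2 -> match: F0=0 F1=2 F2=0 F3=2; commitIndex=2
Op 5: F3 acks idx 3 -> match: F0=0 F1=2 F2=0 F3=3; commitIndex=2
Op 6: append 1 -> log_len=5
Op 7: append 3 -> log_len=8
Op 8: F2 acks idx 8 -> match: F0=0 F1=2 F2=8 F3=3; commitIndex=3
Op 9: append 2 -> log_len=10
Op 10: F2 acks idx 2 -> match: F0=0 F1=2 F2=8 F3=3; commitIndex=3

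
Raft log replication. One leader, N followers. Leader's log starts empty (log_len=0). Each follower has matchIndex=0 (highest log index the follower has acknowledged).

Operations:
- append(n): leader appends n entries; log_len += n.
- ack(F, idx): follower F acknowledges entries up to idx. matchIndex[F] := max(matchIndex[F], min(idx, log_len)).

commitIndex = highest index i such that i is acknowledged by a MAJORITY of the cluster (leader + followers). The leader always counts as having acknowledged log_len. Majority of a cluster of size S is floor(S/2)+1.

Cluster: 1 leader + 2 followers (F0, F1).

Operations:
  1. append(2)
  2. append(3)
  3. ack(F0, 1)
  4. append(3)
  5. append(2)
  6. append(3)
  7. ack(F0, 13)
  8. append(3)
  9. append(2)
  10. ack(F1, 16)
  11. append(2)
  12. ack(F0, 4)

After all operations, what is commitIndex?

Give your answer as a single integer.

Answer: 16

Derivation:
Op 1: append 2 -> log_len=2
Op 2: append 3 -> log_len=5
Op 3: F0 acks idx 1 -> match: F0=1 F1=0; commitIndex=1
Op 4: append 3 -> log_len=8
Op 5: append 2 -> log_len=10
Op 6: append 3 -> log_len=13
Op 7: F0 acks idx 13 -> match: F0=13 F1=0; commitIndex=13
Op 8: append 3 -> log_len=16
Op 9: append 2 -> log_len=18
Op 10: F1 acks idx 16 -> match: F0=13 F1=16; commitIndex=16
Op 11: append 2 -> log_len=20
Op 12: F0 acks idx 4 -> match: F0=13 F1=16; commitIndex=16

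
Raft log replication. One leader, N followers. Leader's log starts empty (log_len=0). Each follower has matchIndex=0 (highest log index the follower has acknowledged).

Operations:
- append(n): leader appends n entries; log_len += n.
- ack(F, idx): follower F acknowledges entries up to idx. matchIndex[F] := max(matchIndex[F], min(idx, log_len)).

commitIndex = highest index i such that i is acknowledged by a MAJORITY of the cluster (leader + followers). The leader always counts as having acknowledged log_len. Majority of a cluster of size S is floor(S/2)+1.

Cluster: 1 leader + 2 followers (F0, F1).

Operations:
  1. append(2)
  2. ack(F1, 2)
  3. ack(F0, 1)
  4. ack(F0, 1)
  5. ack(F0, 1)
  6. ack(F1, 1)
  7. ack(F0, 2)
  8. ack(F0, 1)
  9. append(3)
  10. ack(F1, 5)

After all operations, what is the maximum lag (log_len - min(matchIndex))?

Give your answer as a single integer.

Answer: 3

Derivation:
Op 1: append 2 -> log_len=2
Op 2: F1 acks idx 2 -> match: F0=0 F1=2; commitIndex=2
Op 3: F0 acks idx 1 -> match: F0=1 F1=2; commitIndex=2
Op 4: F0 acks idx 1 -> match: F0=1 F1=2; commitIndex=2
Op 5: F0 acks idx 1 -> match: F0=1 F1=2; commitIndex=2
Op 6: F1 acks idx 1 -> match: F0=1 F1=2; commitIndex=2
Op 7: F0 acks idx 2 -> match: F0=2 F1=2; commitIndex=2
Op 8: F0 acks idx 1 -> match: F0=2 F1=2; commitIndex=2
Op 9: append 3 -> log_len=5
Op 10: F1 acks idx 5 -> match: F0=2 F1=5; commitIndex=5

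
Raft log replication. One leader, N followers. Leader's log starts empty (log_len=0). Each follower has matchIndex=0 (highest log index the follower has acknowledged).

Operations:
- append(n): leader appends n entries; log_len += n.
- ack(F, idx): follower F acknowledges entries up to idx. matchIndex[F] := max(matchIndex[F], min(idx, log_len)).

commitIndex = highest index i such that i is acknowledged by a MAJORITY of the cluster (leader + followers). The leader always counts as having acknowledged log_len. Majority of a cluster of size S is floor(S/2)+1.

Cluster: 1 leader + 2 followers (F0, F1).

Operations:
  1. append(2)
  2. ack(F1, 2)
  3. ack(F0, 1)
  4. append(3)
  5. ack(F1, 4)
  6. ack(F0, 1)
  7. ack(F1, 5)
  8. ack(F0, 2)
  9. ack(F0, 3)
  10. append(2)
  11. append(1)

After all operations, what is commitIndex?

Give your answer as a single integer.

Answer: 5

Derivation:
Op 1: append 2 -> log_len=2
Op 2: F1 acks idx 2 -> match: F0=0 F1=2; commitIndex=2
Op 3: F0 acks idx 1 -> match: F0=1 F1=2; commitIndex=2
Op 4: append 3 -> log_len=5
Op 5: F1 acks idx 4 -> match: F0=1 F1=4; commitIndex=4
Op 6: F0 acks idx 1 -> match: F0=1 F1=4; commitIndex=4
Op 7: F1 acks idx 5 -> match: F0=1 F1=5; commitIndex=5
Op 8: F0 acks idx 2 -> match: F0=2 F1=5; commitIndex=5
Op 9: F0 acks idx 3 -> match: F0=3 F1=5; commitIndex=5
Op 10: append 2 -> log_len=7
Op 11: append 1 -> log_len=8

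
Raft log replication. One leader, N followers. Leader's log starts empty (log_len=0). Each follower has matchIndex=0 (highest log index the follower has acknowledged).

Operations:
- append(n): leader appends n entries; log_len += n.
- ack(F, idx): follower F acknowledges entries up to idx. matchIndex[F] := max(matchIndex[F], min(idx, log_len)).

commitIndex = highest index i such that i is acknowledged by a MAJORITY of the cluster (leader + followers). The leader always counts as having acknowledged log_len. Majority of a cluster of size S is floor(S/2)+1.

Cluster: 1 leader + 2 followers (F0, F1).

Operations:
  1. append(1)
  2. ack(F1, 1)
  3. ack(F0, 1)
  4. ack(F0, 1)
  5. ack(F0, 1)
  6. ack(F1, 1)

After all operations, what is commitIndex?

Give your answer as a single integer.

Answer: 1

Derivation:
Op 1: append 1 -> log_len=1
Op 2: F1 acks idx 1 -> match: F0=0 F1=1; commitIndex=1
Op 3: F0 acks idx 1 -> match: F0=1 F1=1; commitIndex=1
Op 4: F0 acks idx 1 -> match: F0=1 F1=1; commitIndex=1
Op 5: F0 acks idx 1 -> match: F0=1 F1=1; commitIndex=1
Op 6: F1 acks idx 1 -> match: F0=1 F1=1; commitIndex=1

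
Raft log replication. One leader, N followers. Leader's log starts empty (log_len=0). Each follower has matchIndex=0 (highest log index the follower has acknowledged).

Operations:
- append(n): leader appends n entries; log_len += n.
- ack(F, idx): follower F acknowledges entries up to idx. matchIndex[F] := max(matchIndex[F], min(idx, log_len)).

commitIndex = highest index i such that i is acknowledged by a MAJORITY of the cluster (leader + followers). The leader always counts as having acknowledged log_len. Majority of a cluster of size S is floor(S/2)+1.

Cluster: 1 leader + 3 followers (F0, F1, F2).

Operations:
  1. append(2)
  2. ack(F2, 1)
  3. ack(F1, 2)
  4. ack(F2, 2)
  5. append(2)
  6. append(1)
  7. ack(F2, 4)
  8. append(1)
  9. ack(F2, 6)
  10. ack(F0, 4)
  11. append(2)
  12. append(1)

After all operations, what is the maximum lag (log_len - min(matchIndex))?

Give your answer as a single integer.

Op 1: append 2 -> log_len=2
Op 2: F2 acks idx 1 -> match: F0=0 F1=0 F2=1; commitIndex=0
Op 3: F1 acks idx 2 -> match: F0=0 F1=2 F2=1; commitIndex=1
Op 4: F2 acks idx 2 -> match: F0=0 F1=2 F2=2; commitIndex=2
Op 5: append 2 -> log_len=4
Op 6: append 1 -> log_len=5
Op 7: F2 acks idx 4 -> match: F0=0 F1=2 F2=4; commitIndex=2
Op 8: append 1 -> log_len=6
Op 9: F2 acks idx 6 -> match: F0=0 F1=2 F2=6; commitIndex=2
Op 10: F0 acks idx 4 -> match: F0=4 F1=2 F2=6; commitIndex=4
Op 11: append 2 -> log_len=8
Op 12: append 1 -> log_len=9

Answer: 7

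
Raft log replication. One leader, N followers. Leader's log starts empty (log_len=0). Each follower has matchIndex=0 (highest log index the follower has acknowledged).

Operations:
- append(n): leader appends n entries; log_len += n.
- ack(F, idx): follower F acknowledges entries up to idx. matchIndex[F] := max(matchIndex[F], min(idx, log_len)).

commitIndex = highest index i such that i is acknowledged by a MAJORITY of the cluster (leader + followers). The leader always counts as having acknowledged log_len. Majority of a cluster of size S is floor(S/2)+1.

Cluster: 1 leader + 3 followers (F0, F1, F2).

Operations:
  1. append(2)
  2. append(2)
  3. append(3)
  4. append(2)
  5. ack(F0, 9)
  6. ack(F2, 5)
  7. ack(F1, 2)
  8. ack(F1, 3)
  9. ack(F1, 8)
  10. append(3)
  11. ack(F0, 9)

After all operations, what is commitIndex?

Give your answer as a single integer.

Op 1: append 2 -> log_len=2
Op 2: append 2 -> log_len=4
Op 3: append 3 -> log_len=7
Op 4: append 2 -> log_len=9
Op 5: F0 acks idx 9 -> match: F0=9 F1=0 F2=0; commitIndex=0
Op 6: F2 acks idx 5 -> match: F0=9 F1=0 F2=5; commitIndex=5
Op 7: F1 acks idx 2 -> match: F0=9 F1=2 F2=5; commitIndex=5
Op 8: F1 acks idx 3 -> match: F0=9 F1=3 F2=5; commitIndex=5
Op 9: F1 acks idx 8 -> match: F0=9 F1=8 F2=5; commitIndex=8
Op 10: append 3 -> log_len=12
Op 11: F0 acks idx 9 -> match: F0=9 F1=8 F2=5; commitIndex=8

Answer: 8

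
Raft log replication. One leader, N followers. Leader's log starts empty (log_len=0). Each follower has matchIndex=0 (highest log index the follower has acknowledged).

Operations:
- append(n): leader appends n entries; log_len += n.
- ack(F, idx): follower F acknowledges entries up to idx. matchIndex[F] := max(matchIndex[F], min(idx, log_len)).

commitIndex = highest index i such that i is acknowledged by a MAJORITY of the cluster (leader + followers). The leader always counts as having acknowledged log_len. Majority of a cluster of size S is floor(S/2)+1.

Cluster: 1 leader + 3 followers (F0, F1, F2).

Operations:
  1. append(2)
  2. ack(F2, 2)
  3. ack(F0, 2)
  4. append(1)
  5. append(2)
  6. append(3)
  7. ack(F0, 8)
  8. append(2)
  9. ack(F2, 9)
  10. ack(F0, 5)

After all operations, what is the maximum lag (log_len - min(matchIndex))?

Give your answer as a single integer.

Op 1: append 2 -> log_len=2
Op 2: F2 acks idx 2 -> match: F0=0 F1=0 F2=2; commitIndex=0
Op 3: F0 acks idx 2 -> match: F0=2 F1=0 F2=2; commitIndex=2
Op 4: append 1 -> log_len=3
Op 5: append 2 -> log_len=5
Op 6: append 3 -> log_len=8
Op 7: F0 acks idx 8 -> match: F0=8 F1=0 F2=2; commitIndex=2
Op 8: append 2 -> log_len=10
Op 9: F2 acks idx 9 -> match: F0=8 F1=0 F2=9; commitIndex=8
Op 10: F0 acks idx 5 -> match: F0=8 F1=0 F2=9; commitIndex=8

Answer: 10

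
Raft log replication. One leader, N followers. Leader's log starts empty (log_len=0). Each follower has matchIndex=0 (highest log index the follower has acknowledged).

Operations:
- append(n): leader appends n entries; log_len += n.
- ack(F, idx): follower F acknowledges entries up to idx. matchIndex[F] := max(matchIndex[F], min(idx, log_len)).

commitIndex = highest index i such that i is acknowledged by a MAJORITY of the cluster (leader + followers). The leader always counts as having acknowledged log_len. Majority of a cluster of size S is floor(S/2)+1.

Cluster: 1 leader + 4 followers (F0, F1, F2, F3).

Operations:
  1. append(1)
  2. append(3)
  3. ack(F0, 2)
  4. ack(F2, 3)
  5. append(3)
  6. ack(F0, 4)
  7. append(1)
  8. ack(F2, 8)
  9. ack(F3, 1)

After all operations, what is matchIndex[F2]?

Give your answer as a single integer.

Op 1: append 1 -> log_len=1
Op 2: append 3 -> log_len=4
Op 3: F0 acks idx 2 -> match: F0=2 F1=0 F2=0 F3=0; commitIndex=0
Op 4: F2 acks idx 3 -> match: F0=2 F1=0 F2=3 F3=0; commitIndex=2
Op 5: append 3 -> log_len=7
Op 6: F0 acks idx 4 -> match: F0=4 F1=0 F2=3 F3=0; commitIndex=3
Op 7: append 1 -> log_len=8
Op 8: F2 acks idx 8 -> match: F0=4 F1=0 F2=8 F3=0; commitIndex=4
Op 9: F3 acks idx 1 -> match: F0=4 F1=0 F2=8 F3=1; commitIndex=4

Answer: 8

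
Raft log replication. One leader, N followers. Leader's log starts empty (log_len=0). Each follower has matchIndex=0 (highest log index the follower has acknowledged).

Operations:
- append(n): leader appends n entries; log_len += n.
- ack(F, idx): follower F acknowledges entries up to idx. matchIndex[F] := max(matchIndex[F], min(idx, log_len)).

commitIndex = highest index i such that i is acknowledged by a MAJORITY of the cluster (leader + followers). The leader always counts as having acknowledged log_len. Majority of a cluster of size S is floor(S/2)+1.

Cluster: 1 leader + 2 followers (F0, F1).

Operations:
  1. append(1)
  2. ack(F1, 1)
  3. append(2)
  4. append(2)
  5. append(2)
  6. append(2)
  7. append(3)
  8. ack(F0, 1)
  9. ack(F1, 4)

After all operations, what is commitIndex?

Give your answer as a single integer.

Op 1: append 1 -> log_len=1
Op 2: F1 acks idx 1 -> match: F0=0 F1=1; commitIndex=1
Op 3: append 2 -> log_len=3
Op 4: append 2 -> log_len=5
Op 5: append 2 -> log_len=7
Op 6: append 2 -> log_len=9
Op 7: append 3 -> log_len=12
Op 8: F0 acks idx 1 -> match: F0=1 F1=1; commitIndex=1
Op 9: F1 acks idx 4 -> match: F0=1 F1=4; commitIndex=4

Answer: 4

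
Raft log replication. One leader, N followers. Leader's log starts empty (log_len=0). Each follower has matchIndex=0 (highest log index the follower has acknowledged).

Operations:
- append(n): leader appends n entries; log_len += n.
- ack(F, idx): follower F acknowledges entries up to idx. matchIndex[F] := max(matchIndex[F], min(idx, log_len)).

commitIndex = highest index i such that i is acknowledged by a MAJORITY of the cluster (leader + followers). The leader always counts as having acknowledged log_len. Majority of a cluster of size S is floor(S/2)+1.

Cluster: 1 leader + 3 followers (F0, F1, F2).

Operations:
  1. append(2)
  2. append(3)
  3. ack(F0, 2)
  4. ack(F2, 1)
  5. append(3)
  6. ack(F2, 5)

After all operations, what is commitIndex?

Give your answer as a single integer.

Answer: 2

Derivation:
Op 1: append 2 -> log_len=2
Op 2: append 3 -> log_len=5
Op 3: F0 acks idx 2 -> match: F0=2 F1=0 F2=0; commitIndex=0
Op 4: F2 acks idx 1 -> match: F0=2 F1=0 F2=1; commitIndex=1
Op 5: append 3 -> log_len=8
Op 6: F2 acks idx 5 -> match: F0=2 F1=0 F2=5; commitIndex=2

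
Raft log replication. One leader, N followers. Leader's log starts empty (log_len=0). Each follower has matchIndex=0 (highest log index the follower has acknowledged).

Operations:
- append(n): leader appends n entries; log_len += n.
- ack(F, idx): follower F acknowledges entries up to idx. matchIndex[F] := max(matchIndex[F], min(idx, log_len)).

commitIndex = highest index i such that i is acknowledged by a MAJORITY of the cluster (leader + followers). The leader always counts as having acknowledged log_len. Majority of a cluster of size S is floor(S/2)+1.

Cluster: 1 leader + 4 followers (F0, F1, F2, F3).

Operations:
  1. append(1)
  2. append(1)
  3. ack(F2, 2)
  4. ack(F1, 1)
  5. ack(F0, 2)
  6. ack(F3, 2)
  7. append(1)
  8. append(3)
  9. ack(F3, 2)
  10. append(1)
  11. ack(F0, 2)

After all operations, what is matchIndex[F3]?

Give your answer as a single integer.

Op 1: append 1 -> log_len=1
Op 2: append 1 -> log_len=2
Op 3: F2 acks idx 2 -> match: F0=0 F1=0 F2=2 F3=0; commitIndex=0
Op 4: F1 acks idx 1 -> match: F0=0 F1=1 F2=2 F3=0; commitIndex=1
Op 5: F0 acks idx 2 -> match: F0=2 F1=1 F2=2 F3=0; commitIndex=2
Op 6: F3 acks idx 2 -> match: F0=2 F1=1 F2=2 F3=2; commitIndex=2
Op 7: append 1 -> log_len=3
Op 8: append 3 -> log_len=6
Op 9: F3 acks idx 2 -> match: F0=2 F1=1 F2=2 F3=2; commitIndex=2
Op 10: append 1 -> log_len=7
Op 11: F0 acks idx 2 -> match: F0=2 F1=1 F2=2 F3=2; commitIndex=2

Answer: 2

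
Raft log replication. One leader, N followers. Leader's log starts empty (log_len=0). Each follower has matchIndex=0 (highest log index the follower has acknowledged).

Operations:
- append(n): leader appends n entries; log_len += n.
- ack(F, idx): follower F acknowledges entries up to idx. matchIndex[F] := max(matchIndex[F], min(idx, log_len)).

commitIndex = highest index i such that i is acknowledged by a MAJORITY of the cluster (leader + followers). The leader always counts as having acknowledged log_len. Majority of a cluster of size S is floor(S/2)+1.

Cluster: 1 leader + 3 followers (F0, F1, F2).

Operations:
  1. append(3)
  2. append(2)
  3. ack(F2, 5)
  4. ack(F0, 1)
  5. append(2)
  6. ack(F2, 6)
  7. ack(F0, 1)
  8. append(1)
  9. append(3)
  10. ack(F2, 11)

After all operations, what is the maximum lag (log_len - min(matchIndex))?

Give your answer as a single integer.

Answer: 11

Derivation:
Op 1: append 3 -> log_len=3
Op 2: append 2 -> log_len=5
Op 3: F2 acks idx 5 -> match: F0=0 F1=0 F2=5; commitIndex=0
Op 4: F0 acks idx 1 -> match: F0=1 F1=0 F2=5; commitIndex=1
Op 5: append 2 -> log_len=7
Op 6: F2 acks idx 6 -> match: F0=1 F1=0 F2=6; commitIndex=1
Op 7: F0 acks idx 1 -> match: F0=1 F1=0 F2=6; commitIndex=1
Op 8: append 1 -> log_len=8
Op 9: append 3 -> log_len=11
Op 10: F2 acks idx 11 -> match: F0=1 F1=0 F2=11; commitIndex=1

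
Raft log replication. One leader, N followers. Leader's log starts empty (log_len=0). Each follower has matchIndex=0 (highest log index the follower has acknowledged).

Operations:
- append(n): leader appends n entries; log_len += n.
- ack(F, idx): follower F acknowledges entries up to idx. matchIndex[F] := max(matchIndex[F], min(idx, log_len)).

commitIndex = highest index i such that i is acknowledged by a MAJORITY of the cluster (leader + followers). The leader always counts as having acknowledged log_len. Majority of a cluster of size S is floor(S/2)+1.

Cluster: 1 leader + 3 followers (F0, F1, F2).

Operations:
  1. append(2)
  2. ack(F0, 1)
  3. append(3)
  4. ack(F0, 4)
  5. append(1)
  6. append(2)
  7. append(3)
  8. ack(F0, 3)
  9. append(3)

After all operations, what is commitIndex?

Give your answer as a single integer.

Answer: 0

Derivation:
Op 1: append 2 -> log_len=2
Op 2: F0 acks idx 1 -> match: F0=1 F1=0 F2=0; commitIndex=0
Op 3: append 3 -> log_len=5
Op 4: F0 acks idx 4 -> match: F0=4 F1=0 F2=0; commitIndex=0
Op 5: append 1 -> log_len=6
Op 6: append 2 -> log_len=8
Op 7: append 3 -> log_len=11
Op 8: F0 acks idx 3 -> match: F0=4 F1=0 F2=0; commitIndex=0
Op 9: append 3 -> log_len=14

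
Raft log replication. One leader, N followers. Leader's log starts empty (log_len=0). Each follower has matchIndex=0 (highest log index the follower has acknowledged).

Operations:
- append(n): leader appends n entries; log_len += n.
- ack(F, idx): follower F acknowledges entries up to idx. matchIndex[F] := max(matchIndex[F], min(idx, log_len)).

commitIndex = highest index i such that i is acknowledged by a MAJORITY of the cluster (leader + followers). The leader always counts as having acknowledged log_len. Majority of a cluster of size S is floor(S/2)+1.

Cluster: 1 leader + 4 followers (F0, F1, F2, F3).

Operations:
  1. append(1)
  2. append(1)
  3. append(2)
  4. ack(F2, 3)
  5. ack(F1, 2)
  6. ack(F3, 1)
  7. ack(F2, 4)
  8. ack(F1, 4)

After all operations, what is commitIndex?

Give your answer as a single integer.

Op 1: append 1 -> log_len=1
Op 2: append 1 -> log_len=2
Op 3: append 2 -> log_len=4
Op 4: F2 acks idx 3 -> match: F0=0 F1=0 F2=3 F3=0; commitIndex=0
Op 5: F1 acks idx 2 -> match: F0=0 F1=2 F2=3 F3=0; commitIndex=2
Op 6: F3 acks idx 1 -> match: F0=0 F1=2 F2=3 F3=1; commitIndex=2
Op 7: F2 acks idx 4 -> match: F0=0 F1=2 F2=4 F3=1; commitIndex=2
Op 8: F1 acks idx 4 -> match: F0=0 F1=4 F2=4 F3=1; commitIndex=4

Answer: 4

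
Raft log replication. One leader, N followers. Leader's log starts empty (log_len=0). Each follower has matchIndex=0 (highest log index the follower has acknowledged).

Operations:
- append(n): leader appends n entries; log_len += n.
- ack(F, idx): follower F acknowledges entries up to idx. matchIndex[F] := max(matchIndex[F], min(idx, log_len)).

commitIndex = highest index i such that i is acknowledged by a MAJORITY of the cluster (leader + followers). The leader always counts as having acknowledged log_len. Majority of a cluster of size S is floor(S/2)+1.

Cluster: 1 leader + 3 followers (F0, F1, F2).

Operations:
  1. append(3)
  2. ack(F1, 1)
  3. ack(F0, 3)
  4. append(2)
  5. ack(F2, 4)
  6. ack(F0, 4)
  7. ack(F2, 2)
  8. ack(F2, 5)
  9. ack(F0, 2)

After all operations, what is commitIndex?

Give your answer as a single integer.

Answer: 4

Derivation:
Op 1: append 3 -> log_len=3
Op 2: F1 acks idx 1 -> match: F0=0 F1=1 F2=0; commitIndex=0
Op 3: F0 acks idx 3 -> match: F0=3 F1=1 F2=0; commitIndex=1
Op 4: append 2 -> log_len=5
Op 5: F2 acks idx 4 -> match: F0=3 F1=1 F2=4; commitIndex=3
Op 6: F0 acks idx 4 -> match: F0=4 F1=1 F2=4; commitIndex=4
Op 7: F2 acks idx 2 -> match: F0=4 F1=1 F2=4; commitIndex=4
Op 8: F2 acks idx 5 -> match: F0=4 F1=1 F2=5; commitIndex=4
Op 9: F0 acks idx 2 -> match: F0=4 F1=1 F2=5; commitIndex=4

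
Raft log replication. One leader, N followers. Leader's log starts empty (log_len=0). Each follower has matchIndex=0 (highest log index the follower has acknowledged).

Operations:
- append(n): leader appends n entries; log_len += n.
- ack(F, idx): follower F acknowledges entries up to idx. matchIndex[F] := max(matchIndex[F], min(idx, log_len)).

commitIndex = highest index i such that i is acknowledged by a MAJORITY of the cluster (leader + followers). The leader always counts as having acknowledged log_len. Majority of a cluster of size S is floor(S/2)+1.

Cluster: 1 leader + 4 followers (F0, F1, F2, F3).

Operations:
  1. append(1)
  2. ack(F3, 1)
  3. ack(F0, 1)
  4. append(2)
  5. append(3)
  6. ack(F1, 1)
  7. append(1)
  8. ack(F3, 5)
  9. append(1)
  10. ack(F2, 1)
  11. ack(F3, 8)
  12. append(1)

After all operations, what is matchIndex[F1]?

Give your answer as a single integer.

Answer: 1

Derivation:
Op 1: append 1 -> log_len=1
Op 2: F3 acks idx 1 -> match: F0=0 F1=0 F2=0 F3=1; commitIndex=0
Op 3: F0 acks idx 1 -> match: F0=1 F1=0 F2=0 F3=1; commitIndex=1
Op 4: append 2 -> log_len=3
Op 5: append 3 -> log_len=6
Op 6: F1 acks idx 1 -> match: F0=1 F1=1 F2=0 F3=1; commitIndex=1
Op 7: append 1 -> log_len=7
Op 8: F3 acks idx 5 -> match: F0=1 F1=1 F2=0 F3=5; commitIndex=1
Op 9: append 1 -> log_len=8
Op 10: F2 acks idx 1 -> match: F0=1 F1=1 F2=1 F3=5; commitIndex=1
Op 11: F3 acks idx 8 -> match: F0=1 F1=1 F2=1 F3=8; commitIndex=1
Op 12: append 1 -> log_len=9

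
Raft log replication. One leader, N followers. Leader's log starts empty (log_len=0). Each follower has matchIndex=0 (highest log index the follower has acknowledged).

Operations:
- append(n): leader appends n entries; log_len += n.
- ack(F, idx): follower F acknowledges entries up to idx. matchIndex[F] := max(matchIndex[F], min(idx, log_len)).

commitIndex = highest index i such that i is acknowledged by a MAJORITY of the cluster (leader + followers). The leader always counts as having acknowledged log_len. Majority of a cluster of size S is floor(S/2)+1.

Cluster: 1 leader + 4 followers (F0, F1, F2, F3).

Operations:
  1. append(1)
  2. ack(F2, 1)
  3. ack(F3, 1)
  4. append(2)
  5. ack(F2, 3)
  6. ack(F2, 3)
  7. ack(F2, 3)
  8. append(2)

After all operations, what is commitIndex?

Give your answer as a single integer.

Op 1: append 1 -> log_len=1
Op 2: F2 acks idx 1 -> match: F0=0 F1=0 F2=1 F3=0; commitIndex=0
Op 3: F3 acks idx 1 -> match: F0=0 F1=0 F2=1 F3=1; commitIndex=1
Op 4: append 2 -> log_len=3
Op 5: F2 acks idx 3 -> match: F0=0 F1=0 F2=3 F3=1; commitIndex=1
Op 6: F2 acks idx 3 -> match: F0=0 F1=0 F2=3 F3=1; commitIndex=1
Op 7: F2 acks idx 3 -> match: F0=0 F1=0 F2=3 F3=1; commitIndex=1
Op 8: append 2 -> log_len=5

Answer: 1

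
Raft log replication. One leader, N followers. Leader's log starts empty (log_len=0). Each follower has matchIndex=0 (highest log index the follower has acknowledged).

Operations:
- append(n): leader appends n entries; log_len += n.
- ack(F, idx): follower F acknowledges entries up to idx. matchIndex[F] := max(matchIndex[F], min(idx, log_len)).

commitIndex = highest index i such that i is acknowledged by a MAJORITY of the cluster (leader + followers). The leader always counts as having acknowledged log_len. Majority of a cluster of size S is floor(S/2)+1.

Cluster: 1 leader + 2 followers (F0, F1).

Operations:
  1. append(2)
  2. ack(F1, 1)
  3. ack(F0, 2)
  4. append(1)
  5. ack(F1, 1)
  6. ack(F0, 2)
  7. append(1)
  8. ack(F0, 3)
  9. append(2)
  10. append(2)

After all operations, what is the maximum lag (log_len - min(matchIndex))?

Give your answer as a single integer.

Op 1: append 2 -> log_len=2
Op 2: F1 acks idx 1 -> match: F0=0 F1=1; commitIndex=1
Op 3: F0 acks idx 2 -> match: F0=2 F1=1; commitIndex=2
Op 4: append 1 -> log_len=3
Op 5: F1 acks idx 1 -> match: F0=2 F1=1; commitIndex=2
Op 6: F0 acks idx 2 -> match: F0=2 F1=1; commitIndex=2
Op 7: append 1 -> log_len=4
Op 8: F0 acks idx 3 -> match: F0=3 F1=1; commitIndex=3
Op 9: append 2 -> log_len=6
Op 10: append 2 -> log_len=8

Answer: 7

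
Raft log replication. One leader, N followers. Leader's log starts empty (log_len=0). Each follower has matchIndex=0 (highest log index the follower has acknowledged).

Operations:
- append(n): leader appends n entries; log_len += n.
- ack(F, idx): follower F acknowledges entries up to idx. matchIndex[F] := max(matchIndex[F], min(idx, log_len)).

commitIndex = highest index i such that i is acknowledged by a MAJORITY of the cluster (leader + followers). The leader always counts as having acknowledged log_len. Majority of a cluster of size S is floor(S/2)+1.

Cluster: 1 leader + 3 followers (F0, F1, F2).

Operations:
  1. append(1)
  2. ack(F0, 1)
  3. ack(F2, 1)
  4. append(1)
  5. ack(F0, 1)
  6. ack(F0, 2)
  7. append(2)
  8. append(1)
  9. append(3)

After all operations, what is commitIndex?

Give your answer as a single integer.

Answer: 1

Derivation:
Op 1: append 1 -> log_len=1
Op 2: F0 acks idx 1 -> match: F0=1 F1=0 F2=0; commitIndex=0
Op 3: F2 acks idx 1 -> match: F0=1 F1=0 F2=1; commitIndex=1
Op 4: append 1 -> log_len=2
Op 5: F0 acks idx 1 -> match: F0=1 F1=0 F2=1; commitIndex=1
Op 6: F0 acks idx 2 -> match: F0=2 F1=0 F2=1; commitIndex=1
Op 7: append 2 -> log_len=4
Op 8: append 1 -> log_len=5
Op 9: append 3 -> log_len=8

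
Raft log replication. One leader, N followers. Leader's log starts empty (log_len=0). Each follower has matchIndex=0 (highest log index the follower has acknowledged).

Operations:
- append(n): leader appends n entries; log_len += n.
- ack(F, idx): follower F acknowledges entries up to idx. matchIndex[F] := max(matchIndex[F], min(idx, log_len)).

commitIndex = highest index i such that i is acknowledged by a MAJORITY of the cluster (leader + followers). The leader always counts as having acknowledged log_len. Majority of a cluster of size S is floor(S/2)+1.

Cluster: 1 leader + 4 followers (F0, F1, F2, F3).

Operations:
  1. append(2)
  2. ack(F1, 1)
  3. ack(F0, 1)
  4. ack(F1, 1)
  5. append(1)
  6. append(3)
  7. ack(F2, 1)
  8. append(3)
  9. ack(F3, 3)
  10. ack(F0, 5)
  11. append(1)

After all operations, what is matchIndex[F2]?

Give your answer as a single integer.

Op 1: append 2 -> log_len=2
Op 2: F1 acks idx 1 -> match: F0=0 F1=1 F2=0 F3=0; commitIndex=0
Op 3: F0 acks idx 1 -> match: F0=1 F1=1 F2=0 F3=0; commitIndex=1
Op 4: F1 acks idx 1 -> match: F0=1 F1=1 F2=0 F3=0; commitIndex=1
Op 5: append 1 -> log_len=3
Op 6: append 3 -> log_len=6
Op 7: F2 acks idx 1 -> match: F0=1 F1=1 F2=1 F3=0; commitIndex=1
Op 8: append 3 -> log_len=9
Op 9: F3 acks idx 3 -> match: F0=1 F1=1 F2=1 F3=3; commitIndex=1
Op 10: F0 acks idx 5 -> match: F0=5 F1=1 F2=1 F3=3; commitIndex=3
Op 11: append 1 -> log_len=10

Answer: 1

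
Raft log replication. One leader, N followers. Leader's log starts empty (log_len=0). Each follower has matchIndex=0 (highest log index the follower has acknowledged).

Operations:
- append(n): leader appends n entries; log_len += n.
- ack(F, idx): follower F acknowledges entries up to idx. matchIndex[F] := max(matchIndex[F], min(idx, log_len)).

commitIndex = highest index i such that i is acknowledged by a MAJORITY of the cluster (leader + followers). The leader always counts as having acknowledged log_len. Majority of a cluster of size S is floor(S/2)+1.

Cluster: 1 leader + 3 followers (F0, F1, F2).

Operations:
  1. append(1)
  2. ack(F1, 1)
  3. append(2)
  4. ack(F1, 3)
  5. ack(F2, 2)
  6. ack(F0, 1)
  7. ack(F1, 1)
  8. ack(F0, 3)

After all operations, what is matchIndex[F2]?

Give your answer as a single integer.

Op 1: append 1 -> log_len=1
Op 2: F1 acks idx 1 -> match: F0=0 F1=1 F2=0; commitIndex=0
Op 3: append 2 -> log_len=3
Op 4: F1 acks idx 3 -> match: F0=0 F1=3 F2=0; commitIndex=0
Op 5: F2 acks idx 2 -> match: F0=0 F1=3 F2=2; commitIndex=2
Op 6: F0 acks idx 1 -> match: F0=1 F1=3 F2=2; commitIndex=2
Op 7: F1 acks idx 1 -> match: F0=1 F1=3 F2=2; commitIndex=2
Op 8: F0 acks idx 3 -> match: F0=3 F1=3 F2=2; commitIndex=3

Answer: 2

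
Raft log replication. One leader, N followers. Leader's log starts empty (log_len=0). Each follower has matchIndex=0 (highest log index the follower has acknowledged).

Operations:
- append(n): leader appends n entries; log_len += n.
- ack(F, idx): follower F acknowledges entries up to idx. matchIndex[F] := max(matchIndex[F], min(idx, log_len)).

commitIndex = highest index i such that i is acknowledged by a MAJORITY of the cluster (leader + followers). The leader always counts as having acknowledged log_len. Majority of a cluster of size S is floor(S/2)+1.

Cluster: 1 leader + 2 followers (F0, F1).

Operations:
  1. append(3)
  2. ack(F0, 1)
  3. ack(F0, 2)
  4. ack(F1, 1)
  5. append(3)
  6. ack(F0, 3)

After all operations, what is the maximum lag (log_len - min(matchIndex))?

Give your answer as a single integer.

Answer: 5

Derivation:
Op 1: append 3 -> log_len=3
Op 2: F0 acks idx 1 -> match: F0=1 F1=0; commitIndex=1
Op 3: F0 acks idx 2 -> match: F0=2 F1=0; commitIndex=2
Op 4: F1 acks idx 1 -> match: F0=2 F1=1; commitIndex=2
Op 5: append 3 -> log_len=6
Op 6: F0 acks idx 3 -> match: F0=3 F1=1; commitIndex=3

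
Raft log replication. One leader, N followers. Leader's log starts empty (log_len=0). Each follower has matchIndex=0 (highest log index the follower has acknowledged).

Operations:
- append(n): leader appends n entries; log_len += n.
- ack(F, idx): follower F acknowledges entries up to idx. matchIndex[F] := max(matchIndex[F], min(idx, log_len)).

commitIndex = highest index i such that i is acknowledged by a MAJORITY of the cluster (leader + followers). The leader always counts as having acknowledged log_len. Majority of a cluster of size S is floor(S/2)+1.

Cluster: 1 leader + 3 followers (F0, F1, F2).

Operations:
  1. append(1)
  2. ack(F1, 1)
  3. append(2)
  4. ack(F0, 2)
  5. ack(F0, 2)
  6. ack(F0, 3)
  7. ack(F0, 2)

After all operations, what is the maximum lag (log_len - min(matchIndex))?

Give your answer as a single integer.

Op 1: append 1 -> log_len=1
Op 2: F1 acks idx 1 -> match: F0=0 F1=1 F2=0; commitIndex=0
Op 3: append 2 -> log_len=3
Op 4: F0 acks idx 2 -> match: F0=2 F1=1 F2=0; commitIndex=1
Op 5: F0 acks idx 2 -> match: F0=2 F1=1 F2=0; commitIndex=1
Op 6: F0 acks idx 3 -> match: F0=3 F1=1 F2=0; commitIndex=1
Op 7: F0 acks idx 2 -> match: F0=3 F1=1 F2=0; commitIndex=1

Answer: 3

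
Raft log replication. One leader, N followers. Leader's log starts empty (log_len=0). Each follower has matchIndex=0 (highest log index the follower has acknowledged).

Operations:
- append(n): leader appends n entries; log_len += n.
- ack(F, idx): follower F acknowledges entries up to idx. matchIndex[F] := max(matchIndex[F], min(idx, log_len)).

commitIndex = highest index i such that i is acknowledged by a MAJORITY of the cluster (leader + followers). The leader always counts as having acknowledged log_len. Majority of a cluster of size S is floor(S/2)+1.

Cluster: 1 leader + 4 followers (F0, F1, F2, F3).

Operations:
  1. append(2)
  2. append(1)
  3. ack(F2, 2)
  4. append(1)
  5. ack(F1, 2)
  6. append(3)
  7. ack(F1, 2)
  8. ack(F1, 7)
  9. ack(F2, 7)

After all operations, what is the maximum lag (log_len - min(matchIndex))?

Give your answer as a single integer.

Op 1: append 2 -> log_len=2
Op 2: append 1 -> log_len=3
Op 3: F2 acks idx 2 -> match: F0=0 F1=0 F2=2 F3=0; commitIndex=0
Op 4: append 1 -> log_len=4
Op 5: F1 acks idx 2 -> match: F0=0 F1=2 F2=2 F3=0; commitIndex=2
Op 6: append 3 -> log_len=7
Op 7: F1 acks idx 2 -> match: F0=0 F1=2 F2=2 F3=0; commitIndex=2
Op 8: F1 acks idx 7 -> match: F0=0 F1=7 F2=2 F3=0; commitIndex=2
Op 9: F2 acks idx 7 -> match: F0=0 F1=7 F2=7 F3=0; commitIndex=7

Answer: 7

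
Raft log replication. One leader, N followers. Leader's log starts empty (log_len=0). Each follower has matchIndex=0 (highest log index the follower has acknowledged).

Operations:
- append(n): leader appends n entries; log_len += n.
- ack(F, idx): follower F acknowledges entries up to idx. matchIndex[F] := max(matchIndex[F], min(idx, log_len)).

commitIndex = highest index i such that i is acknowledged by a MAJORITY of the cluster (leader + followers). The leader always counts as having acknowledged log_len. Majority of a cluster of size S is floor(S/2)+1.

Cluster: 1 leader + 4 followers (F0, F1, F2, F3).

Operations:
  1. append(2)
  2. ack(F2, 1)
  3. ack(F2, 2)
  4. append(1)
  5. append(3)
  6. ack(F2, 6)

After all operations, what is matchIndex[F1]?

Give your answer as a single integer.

Op 1: append 2 -> log_len=2
Op 2: F2 acks idx 1 -> match: F0=0 F1=0 F2=1 F3=0; commitIndex=0
Op 3: F2 acks idx 2 -> match: F0=0 F1=0 F2=2 F3=0; commitIndex=0
Op 4: append 1 -> log_len=3
Op 5: append 3 -> log_len=6
Op 6: F2 acks idx 6 -> match: F0=0 F1=0 F2=6 F3=0; commitIndex=0

Answer: 0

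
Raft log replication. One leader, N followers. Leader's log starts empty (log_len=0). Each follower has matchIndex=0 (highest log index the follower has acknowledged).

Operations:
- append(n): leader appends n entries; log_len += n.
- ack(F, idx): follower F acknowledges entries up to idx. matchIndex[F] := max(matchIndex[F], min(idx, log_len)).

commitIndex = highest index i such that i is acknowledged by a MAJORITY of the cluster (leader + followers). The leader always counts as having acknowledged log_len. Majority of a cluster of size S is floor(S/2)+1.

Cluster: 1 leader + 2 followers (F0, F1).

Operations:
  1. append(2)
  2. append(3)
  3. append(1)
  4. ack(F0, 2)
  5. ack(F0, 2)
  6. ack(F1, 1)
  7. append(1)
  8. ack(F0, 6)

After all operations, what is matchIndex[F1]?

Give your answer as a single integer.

Answer: 1

Derivation:
Op 1: append 2 -> log_len=2
Op 2: append 3 -> log_len=5
Op 3: append 1 -> log_len=6
Op 4: F0 acks idx 2 -> match: F0=2 F1=0; commitIndex=2
Op 5: F0 acks idx 2 -> match: F0=2 F1=0; commitIndex=2
Op 6: F1 acks idx 1 -> match: F0=2 F1=1; commitIndex=2
Op 7: append 1 -> log_len=7
Op 8: F0 acks idx 6 -> match: F0=6 F1=1; commitIndex=6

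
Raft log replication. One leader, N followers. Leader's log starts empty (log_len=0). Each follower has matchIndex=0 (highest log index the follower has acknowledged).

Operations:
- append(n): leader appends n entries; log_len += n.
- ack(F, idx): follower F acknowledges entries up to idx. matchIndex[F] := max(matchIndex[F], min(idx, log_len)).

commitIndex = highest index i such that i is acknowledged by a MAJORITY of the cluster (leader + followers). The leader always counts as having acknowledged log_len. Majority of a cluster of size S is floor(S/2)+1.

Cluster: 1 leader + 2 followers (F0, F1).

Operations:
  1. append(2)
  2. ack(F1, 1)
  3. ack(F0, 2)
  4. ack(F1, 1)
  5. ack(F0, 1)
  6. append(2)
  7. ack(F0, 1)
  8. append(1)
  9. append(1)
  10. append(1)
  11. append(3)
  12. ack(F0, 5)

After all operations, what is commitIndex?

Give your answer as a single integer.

Answer: 5

Derivation:
Op 1: append 2 -> log_len=2
Op 2: F1 acks idx 1 -> match: F0=0 F1=1; commitIndex=1
Op 3: F0 acks idx 2 -> match: F0=2 F1=1; commitIndex=2
Op 4: F1 acks idx 1 -> match: F0=2 F1=1; commitIndex=2
Op 5: F0 acks idx 1 -> match: F0=2 F1=1; commitIndex=2
Op 6: append 2 -> log_len=4
Op 7: F0 acks idx 1 -> match: F0=2 F1=1; commitIndex=2
Op 8: append 1 -> log_len=5
Op 9: append 1 -> log_len=6
Op 10: append 1 -> log_len=7
Op 11: append 3 -> log_len=10
Op 12: F0 acks idx 5 -> match: F0=5 F1=1; commitIndex=5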